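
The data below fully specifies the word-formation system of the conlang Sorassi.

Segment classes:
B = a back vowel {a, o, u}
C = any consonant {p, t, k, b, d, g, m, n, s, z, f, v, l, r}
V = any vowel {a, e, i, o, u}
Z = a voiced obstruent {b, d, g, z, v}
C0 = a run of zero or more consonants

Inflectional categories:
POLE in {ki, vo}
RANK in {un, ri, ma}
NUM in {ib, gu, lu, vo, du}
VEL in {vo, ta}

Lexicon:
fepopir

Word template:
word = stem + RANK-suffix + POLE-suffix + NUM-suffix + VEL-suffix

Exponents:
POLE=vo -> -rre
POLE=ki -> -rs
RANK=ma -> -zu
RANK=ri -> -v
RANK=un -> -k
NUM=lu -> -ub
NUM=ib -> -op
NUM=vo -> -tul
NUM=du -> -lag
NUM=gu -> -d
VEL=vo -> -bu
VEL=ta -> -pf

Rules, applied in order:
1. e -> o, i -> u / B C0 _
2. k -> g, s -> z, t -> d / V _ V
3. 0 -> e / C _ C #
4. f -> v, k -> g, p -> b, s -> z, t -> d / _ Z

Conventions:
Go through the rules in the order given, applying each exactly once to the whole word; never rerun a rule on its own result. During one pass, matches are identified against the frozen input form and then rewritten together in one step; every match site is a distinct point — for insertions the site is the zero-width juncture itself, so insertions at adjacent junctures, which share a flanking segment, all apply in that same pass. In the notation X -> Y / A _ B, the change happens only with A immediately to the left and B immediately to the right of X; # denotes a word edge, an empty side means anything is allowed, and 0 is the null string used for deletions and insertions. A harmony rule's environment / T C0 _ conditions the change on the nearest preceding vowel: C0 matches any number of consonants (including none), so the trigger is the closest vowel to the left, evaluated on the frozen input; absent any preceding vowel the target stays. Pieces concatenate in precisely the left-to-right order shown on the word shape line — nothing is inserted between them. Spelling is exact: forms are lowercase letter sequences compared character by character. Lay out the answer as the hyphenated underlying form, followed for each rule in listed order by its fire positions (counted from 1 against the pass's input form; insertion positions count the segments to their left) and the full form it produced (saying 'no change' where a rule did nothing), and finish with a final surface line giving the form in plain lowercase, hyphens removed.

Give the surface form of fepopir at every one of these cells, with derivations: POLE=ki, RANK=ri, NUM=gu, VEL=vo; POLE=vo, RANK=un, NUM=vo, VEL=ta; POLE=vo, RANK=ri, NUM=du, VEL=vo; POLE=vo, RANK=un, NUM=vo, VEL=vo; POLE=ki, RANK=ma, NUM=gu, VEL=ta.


cell POLE=ki, RANK=ri, NUM=gu, VEL=vo:
underlying: fepopir-v-rs-d-bu
1. e -> o, i -> u / B C0 _: fires at position(s) 6: fepopurvrsdbu
2. k -> g, s -> z, t -> d / V _ V: no change
3. 0 -> e / C _ C #: no change
4. f -> v, k -> g, p -> b, s -> z, t -> d / _ Z: fires at position(s) 10: fepopurvrzdbu
surface: fepopurvrzdbu

cell POLE=vo, RANK=un, NUM=vo, VEL=ta:
underlying: fepopir-k-rre-tul-pf
1. e -> o, i -> u / B C0 _: fires at position(s) 6: fepopurkrretulpf
2. k -> g, s -> z, t -> d / V _ V: fires at position(s) 12: fepopurkrredulpf
3. 0 -> e / C _ C #: inserts after position(s) 15: fepopurkrredulpef
4. f -> v, k -> g, p -> b, s -> z, t -> d / _ Z: no change
surface: fepopurkrredulpef

cell POLE=vo, RANK=ri, NUM=du, VEL=vo:
underlying: fepopir-v-rre-lag-bu
1. e -> o, i -> u / B C0 _: fires at position(s) 6: fepopurvrrelagbu
2. k -> g, s -> z, t -> d / V _ V: no change
3. 0 -> e / C _ C #: no change
4. f -> v, k -> g, p -> b, s -> z, t -> d / _ Z: no change
surface: fepopurvrrelagbu

cell POLE=vo, RANK=un, NUM=vo, VEL=vo:
underlying: fepopir-k-rre-tul-bu
1. e -> o, i -> u / B C0 _: fires at position(s) 6: fepopurkrretulbu
2. k -> g, s -> z, t -> d / V _ V: fires at position(s) 12: fepopurkrredulbu
3. 0 -> e / C _ C #: no change
4. f -> v, k -> g, p -> b, s -> z, t -> d / _ Z: no change
surface: fepopurkrredulbu

cell POLE=ki, RANK=ma, NUM=gu, VEL=ta:
underlying: fepopir-zu-rs-d-pf
1. e -> o, i -> u / B C0 _: fires at position(s) 6: fepopurzursdpf
2. k -> g, s -> z, t -> d / V _ V: no change
3. 0 -> e / C _ C #: inserts after position(s) 13: fepopurzursdpef
4. f -> v, k -> g, p -> b, s -> z, t -> d / _ Z: fires at position(s) 11: fepopurzurzdpef
surface: fepopurzurzdpef


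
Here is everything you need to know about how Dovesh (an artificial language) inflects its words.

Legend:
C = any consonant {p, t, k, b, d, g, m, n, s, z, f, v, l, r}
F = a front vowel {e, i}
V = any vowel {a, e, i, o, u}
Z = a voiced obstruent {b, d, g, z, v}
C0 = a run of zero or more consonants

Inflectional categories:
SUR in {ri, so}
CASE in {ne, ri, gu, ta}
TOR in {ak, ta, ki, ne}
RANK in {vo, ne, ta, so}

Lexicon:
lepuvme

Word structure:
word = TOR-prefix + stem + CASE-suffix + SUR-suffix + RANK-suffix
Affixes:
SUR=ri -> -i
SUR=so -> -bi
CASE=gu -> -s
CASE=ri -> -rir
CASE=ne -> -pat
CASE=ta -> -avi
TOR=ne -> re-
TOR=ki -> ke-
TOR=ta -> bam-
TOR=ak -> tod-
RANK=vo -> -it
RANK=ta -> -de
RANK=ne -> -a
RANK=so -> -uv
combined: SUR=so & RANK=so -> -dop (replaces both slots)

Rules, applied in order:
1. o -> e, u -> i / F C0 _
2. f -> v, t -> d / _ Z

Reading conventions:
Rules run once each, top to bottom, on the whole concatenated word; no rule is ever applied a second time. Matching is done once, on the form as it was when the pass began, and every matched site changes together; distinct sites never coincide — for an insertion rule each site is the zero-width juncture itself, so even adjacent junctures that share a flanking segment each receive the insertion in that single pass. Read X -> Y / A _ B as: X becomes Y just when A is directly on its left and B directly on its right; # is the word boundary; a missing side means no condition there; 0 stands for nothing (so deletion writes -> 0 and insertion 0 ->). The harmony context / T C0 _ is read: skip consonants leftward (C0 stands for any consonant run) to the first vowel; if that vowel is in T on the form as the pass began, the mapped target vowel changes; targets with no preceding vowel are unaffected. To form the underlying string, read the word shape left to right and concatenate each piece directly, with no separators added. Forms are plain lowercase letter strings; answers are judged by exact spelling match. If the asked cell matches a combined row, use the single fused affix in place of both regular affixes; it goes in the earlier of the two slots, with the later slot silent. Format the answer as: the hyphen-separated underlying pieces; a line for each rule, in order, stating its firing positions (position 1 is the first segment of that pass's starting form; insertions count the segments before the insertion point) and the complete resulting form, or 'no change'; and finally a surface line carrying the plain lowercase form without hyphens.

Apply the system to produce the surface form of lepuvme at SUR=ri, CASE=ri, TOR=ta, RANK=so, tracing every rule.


underlying: bam-lepuvme-rir-i-uv
1. o -> e, u -> i / F C0 _: fires at position(s) 7, 15: bamlepivmeririiv
2. f -> v, t -> d / _ Z: no change
surface: bamlepivmeririiv


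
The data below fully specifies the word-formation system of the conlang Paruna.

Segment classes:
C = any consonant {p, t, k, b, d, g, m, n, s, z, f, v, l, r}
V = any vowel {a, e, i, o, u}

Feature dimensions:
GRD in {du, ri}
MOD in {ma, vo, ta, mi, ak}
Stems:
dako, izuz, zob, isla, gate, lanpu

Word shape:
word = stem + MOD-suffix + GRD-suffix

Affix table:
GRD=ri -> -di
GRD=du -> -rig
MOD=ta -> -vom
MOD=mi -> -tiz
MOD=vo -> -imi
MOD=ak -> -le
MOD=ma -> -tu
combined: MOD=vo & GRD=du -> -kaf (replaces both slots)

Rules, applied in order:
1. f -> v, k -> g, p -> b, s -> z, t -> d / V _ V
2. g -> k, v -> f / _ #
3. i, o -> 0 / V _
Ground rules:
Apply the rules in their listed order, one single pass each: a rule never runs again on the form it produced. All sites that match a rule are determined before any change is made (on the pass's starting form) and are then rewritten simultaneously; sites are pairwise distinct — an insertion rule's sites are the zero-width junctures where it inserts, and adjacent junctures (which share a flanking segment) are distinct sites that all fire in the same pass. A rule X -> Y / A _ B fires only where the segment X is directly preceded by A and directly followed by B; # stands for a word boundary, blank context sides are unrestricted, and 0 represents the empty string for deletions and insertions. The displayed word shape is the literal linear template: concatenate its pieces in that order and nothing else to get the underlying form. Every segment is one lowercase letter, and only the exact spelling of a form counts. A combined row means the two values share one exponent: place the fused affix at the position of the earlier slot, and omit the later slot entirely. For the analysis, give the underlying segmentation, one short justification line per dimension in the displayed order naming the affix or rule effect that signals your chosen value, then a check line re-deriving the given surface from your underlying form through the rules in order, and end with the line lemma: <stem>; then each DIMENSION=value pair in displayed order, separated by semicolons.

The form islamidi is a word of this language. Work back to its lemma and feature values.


underlying: isla-imi-di
GRD=ri - signalled by the affix -di
MOD=vo - signalled by the affix -imi
check: islaimidi -> islaimidi -> islaimidi -> islamidi
lemma: isla; GRD=ri; MOD=vo


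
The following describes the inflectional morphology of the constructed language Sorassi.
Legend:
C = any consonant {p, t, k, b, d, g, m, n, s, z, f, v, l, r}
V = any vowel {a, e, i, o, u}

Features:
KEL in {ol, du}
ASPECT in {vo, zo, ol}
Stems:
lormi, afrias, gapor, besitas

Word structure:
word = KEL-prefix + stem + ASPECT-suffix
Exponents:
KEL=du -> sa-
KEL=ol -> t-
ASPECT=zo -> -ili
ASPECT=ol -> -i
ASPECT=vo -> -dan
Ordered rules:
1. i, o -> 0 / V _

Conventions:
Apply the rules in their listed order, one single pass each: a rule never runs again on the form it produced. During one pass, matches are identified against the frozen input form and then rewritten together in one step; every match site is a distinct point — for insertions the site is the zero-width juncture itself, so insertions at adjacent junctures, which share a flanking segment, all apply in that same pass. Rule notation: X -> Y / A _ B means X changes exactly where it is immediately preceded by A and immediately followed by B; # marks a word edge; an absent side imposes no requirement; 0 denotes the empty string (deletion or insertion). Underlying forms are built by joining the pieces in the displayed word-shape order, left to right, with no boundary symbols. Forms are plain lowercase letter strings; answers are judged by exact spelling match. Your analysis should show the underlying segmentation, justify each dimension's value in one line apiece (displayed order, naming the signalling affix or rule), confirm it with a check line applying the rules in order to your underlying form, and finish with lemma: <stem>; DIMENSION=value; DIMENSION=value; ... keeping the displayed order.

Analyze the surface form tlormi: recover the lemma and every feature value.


underlying: t-lormi-i
KEL=ol - signalled by the affix t-
ASPECT=ol - signalled by the affix -i
check: tlormii -> tlormi
lemma: lormi; KEL=ol; ASPECT=ol


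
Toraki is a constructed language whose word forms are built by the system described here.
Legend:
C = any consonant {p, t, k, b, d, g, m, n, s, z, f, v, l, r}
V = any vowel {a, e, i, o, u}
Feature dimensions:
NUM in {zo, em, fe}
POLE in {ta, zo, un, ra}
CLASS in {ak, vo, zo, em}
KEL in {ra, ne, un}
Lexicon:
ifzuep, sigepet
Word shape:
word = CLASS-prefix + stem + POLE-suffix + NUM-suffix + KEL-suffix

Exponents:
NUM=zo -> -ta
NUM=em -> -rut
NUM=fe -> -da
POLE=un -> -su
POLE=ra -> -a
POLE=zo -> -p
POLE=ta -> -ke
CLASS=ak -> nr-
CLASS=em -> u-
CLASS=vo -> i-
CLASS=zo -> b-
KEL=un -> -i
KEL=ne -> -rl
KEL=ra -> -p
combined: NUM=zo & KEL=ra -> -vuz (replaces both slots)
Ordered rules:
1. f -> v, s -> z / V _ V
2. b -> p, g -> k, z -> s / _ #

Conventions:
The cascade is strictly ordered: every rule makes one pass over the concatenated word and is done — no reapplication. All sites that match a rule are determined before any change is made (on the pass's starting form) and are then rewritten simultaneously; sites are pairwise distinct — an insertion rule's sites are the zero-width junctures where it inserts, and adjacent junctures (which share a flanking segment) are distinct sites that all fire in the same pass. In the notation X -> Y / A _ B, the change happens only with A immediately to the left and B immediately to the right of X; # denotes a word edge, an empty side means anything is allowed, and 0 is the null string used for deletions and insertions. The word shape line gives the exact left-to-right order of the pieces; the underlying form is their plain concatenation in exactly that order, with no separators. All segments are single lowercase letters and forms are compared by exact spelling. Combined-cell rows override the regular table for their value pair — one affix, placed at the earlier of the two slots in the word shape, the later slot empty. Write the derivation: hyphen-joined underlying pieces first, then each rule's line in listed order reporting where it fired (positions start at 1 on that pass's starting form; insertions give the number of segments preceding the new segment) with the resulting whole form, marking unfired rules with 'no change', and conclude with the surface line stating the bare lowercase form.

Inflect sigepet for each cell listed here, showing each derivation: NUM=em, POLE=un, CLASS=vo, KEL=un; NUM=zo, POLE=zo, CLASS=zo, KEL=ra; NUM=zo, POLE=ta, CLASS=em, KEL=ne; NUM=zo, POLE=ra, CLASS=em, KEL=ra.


cell NUM=em, POLE=un, CLASS=vo, KEL=un:
underlying: i-sigepet-su-rut-i
1. f -> v, s -> z / V _ V: fires at position(s) 2: izigepetsuruti
2. b -> p, g -> k, z -> s / _ #: no change
surface: izigepetsuruti

cell NUM=zo, POLE=zo, CLASS=zo, KEL=ra:
underlying: b-sigepet-p-vuz
1. f -> v, s -> z / V _ V: no change
2. b -> p, g -> k, z -> s / _ #: fires at position(s) 12: bsigepetpvus
surface: bsigepetpvus

cell NUM=zo, POLE=ta, CLASS=em, KEL=ne:
underlying: u-sigepet-ke-ta-rl
1. f -> v, s -> z / V _ V: fires at position(s) 2: uzigepetketarl
2. b -> p, g -> k, z -> s / _ #: no change
surface: uzigepetketarl

cell NUM=zo, POLE=ra, CLASS=em, KEL=ra:
underlying: u-sigepet-a-vuz
1. f -> v, s -> z / V _ V: fires at position(s) 2: uzigepetavuz
2. b -> p, g -> k, z -> s / _ #: fires at position(s) 12: uzigepetavus
surface: uzigepetavus


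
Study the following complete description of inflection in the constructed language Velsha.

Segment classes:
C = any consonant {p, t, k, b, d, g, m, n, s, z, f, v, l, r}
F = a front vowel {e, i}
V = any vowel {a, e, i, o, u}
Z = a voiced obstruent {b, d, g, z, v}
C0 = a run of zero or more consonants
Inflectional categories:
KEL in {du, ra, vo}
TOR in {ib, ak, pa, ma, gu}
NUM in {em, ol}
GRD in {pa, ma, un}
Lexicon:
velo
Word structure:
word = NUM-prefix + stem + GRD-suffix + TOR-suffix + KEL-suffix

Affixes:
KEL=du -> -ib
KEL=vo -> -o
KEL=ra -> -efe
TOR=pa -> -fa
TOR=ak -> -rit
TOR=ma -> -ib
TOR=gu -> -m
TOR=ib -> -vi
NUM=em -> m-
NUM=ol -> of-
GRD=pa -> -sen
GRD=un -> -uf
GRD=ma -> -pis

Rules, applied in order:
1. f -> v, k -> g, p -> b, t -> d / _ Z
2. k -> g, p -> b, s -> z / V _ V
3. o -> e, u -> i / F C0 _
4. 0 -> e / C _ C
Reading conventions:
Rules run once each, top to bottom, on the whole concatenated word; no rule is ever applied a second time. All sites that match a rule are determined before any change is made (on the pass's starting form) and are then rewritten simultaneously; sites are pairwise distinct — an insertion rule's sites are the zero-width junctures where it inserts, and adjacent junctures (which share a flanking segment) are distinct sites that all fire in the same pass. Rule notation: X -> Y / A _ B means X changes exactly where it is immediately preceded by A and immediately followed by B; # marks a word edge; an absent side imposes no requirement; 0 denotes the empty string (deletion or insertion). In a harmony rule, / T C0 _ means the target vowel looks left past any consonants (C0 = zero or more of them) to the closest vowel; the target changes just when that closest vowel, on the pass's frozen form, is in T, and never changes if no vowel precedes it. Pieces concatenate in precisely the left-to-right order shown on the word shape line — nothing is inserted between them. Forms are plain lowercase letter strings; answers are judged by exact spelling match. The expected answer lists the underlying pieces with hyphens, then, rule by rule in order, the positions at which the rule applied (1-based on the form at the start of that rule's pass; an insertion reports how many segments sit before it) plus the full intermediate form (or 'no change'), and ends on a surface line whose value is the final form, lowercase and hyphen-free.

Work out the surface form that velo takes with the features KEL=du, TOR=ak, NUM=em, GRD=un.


underlying: m-velo-uf-rit-ib
1. f -> v, k -> g, p -> b, t -> d / _ Z: no change
2. k -> g, p -> b, s -> z / V _ V: no change
3. o -> e, u -> i / F C0 _: fires at position(s) 5: mveleufritib
4. 0 -> e / C _ C: inserts after position(s) 1, 7: meveleuferitib
surface: meveleuferitib


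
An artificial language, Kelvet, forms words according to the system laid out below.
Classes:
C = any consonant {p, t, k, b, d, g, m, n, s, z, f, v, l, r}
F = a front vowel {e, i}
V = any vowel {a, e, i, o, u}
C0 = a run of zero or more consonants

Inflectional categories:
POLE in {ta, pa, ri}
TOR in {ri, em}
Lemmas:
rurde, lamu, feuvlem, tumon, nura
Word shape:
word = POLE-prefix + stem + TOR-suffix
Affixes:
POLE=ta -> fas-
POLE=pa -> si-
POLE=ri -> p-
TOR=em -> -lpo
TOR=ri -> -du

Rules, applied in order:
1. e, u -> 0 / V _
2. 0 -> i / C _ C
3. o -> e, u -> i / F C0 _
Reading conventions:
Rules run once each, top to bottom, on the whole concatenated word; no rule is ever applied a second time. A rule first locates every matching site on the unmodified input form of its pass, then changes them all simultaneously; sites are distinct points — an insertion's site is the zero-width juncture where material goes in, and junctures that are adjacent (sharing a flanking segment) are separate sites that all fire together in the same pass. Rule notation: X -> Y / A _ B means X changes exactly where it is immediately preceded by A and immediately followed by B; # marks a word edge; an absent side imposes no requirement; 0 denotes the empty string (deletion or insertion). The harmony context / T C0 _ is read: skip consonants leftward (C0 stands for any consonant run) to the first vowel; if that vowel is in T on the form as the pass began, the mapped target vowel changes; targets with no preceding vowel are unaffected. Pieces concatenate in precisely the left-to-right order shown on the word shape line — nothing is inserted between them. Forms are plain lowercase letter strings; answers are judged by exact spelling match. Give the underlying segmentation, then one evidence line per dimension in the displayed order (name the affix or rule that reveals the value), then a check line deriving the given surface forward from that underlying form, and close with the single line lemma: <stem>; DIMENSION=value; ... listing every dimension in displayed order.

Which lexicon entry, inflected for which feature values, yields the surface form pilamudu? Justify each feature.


underlying: p-lamu-du
POLE=ri - signalled by the affix p-
TOR=ri - signalled by the affix -du
check: plamudu -> plamudu -> pilamudu -> pilamudu
lemma: lamu; POLE=ri; TOR=ri


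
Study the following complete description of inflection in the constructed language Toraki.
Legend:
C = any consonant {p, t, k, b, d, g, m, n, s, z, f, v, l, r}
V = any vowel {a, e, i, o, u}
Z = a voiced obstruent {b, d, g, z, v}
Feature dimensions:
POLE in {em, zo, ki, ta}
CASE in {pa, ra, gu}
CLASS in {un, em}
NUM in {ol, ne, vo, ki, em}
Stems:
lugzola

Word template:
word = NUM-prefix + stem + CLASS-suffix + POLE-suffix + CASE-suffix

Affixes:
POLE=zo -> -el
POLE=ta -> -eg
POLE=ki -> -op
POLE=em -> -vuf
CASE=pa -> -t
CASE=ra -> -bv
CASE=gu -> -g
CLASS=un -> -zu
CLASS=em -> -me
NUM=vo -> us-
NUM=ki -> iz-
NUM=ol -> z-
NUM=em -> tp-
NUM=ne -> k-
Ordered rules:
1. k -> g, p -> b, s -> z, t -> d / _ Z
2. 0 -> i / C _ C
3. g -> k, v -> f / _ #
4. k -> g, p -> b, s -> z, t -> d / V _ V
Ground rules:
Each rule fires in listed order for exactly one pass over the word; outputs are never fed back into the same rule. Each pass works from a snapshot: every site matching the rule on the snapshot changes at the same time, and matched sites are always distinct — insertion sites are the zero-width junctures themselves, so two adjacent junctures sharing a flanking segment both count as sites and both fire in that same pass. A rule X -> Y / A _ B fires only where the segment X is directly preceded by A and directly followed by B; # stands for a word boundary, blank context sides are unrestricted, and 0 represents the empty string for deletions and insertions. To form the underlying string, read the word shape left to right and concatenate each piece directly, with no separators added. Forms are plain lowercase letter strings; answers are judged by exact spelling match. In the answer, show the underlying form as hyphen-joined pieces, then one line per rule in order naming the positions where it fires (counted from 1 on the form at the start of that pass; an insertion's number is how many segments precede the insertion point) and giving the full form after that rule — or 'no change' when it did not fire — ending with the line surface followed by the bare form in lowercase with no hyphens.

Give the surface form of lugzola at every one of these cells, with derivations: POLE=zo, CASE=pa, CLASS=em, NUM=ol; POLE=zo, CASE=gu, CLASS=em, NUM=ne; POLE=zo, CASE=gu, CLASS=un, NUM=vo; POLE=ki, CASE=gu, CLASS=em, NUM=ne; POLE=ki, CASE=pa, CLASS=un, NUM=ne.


cell POLE=zo, CASE=pa, CLASS=em, NUM=ol:
underlying: z-lugzola-me-el-t
1. k -> g, p -> b, s -> z, t -> d / _ Z: no change
2. 0 -> i / C _ C: inserts after position(s) 1, 4, 12: zilugizolameelit
3. g -> k, v -> f / _ #: no change
4. k -> g, p -> b, s -> z, t -> d / V _ V: no change
surface: zilugizolameelit

cell POLE=zo, CASE=gu, CLASS=em, NUM=ne:
underlying: k-lugzola-me-el-g
1. k -> g, p -> b, s -> z, t -> d / _ Z: no change
2. 0 -> i / C _ C: inserts after position(s) 1, 4, 12: kilugizolameelig
3. g -> k, v -> f / _ #: fires at position(s) 16: kilugizolameelik
4. k -> g, p -> b, s -> z, t -> d / V _ V: no change
surface: kilugizolameelik

cell POLE=zo, CASE=gu, CLASS=un, NUM=vo:
underlying: us-lugzola-zu-el-g
1. k -> g, p -> b, s -> z, t -> d / _ Z: no change
2. 0 -> i / C _ C: inserts after position(s) 2, 5, 13: usilugizolazuelig
3. g -> k, v -> f / _ #: fires at position(s) 17: usilugizolazuelik
4. k -> g, p -> b, s -> z, t -> d / V _ V: fires at position(s) 2: uzilugizolazuelik
surface: uzilugizolazuelik

cell POLE=ki, CASE=gu, CLASS=em, NUM=ne:
underlying: k-lugzola-me-op-g
1. k -> g, p -> b, s -> z, t -> d / _ Z: fires at position(s) 12: klugzolameobg
2. 0 -> i / C _ C: inserts after position(s) 1, 4, 12: kilugizolameobig
3. g -> k, v -> f / _ #: fires at position(s) 16: kilugizolameobik
4. k -> g, p -> b, s -> z, t -> d / V _ V: no change
surface: kilugizolameobik

cell POLE=ki, CASE=pa, CLASS=un, NUM=ne:
underlying: k-lugzola-zu-op-t
1. k -> g, p -> b, s -> z, t -> d / _ Z: no change
2. 0 -> i / C _ C: inserts after position(s) 1, 4, 12: kilugizolazuopit
3. g -> k, v -> f / _ #: no change
4. k -> g, p -> b, s -> z, t -> d / V _ V: fires at position(s) 14: kilugizolazuobit
surface: kilugizolazuobit


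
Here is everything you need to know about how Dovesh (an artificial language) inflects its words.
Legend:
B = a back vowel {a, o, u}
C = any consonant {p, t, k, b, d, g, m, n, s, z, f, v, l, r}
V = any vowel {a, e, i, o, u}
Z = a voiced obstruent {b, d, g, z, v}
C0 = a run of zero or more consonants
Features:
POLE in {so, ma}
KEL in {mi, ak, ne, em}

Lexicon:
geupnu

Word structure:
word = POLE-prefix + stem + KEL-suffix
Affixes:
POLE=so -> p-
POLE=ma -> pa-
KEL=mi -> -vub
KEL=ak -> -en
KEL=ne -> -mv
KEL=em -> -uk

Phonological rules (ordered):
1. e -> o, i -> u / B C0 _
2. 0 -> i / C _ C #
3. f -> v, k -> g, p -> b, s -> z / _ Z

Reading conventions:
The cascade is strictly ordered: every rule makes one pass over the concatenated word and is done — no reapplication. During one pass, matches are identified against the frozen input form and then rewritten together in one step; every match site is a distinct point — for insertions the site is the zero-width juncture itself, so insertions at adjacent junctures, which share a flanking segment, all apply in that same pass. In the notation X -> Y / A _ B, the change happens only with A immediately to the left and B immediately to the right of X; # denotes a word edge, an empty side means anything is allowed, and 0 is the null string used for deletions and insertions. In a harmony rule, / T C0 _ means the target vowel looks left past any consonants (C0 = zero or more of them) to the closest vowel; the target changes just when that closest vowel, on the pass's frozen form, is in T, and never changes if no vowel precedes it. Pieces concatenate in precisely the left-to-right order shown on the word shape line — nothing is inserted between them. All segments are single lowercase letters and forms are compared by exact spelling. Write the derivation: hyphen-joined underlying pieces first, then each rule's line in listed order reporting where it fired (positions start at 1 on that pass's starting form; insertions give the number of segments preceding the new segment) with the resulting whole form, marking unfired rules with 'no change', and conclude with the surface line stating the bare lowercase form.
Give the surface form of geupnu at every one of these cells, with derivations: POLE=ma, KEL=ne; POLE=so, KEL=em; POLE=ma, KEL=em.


cell POLE=ma, KEL=ne:
underlying: pa-geupnu-mv
1. e -> o, i -> u / B C0 _: fires at position(s) 4: pagoupnumv
2. 0 -> i / C _ C #: inserts after position(s) 9: pagoupnumiv
3. f -> v, k -> g, p -> b, s -> z / _ Z: no change
surface: pagoupnumiv

cell POLE=so, KEL=em:
underlying: p-geupnu-uk
1. e -> o, i -> u / B C0 _: no change
2. 0 -> i / C _ C #: no change
3. f -> v, k -> g, p -> b, s -> z / _ Z: fires at position(s) 1: bgeupnuuk
surface: bgeupnuuk

cell POLE=ma, KEL=em:
underlying: pa-geupnu-uk
1. e -> o, i -> u / B C0 _: fires at position(s) 4: pagoupnuuk
2. 0 -> i / C _ C #: no change
3. f -> v, k -> g, p -> b, s -> z / _ Z: no change
surface: pagoupnuuk


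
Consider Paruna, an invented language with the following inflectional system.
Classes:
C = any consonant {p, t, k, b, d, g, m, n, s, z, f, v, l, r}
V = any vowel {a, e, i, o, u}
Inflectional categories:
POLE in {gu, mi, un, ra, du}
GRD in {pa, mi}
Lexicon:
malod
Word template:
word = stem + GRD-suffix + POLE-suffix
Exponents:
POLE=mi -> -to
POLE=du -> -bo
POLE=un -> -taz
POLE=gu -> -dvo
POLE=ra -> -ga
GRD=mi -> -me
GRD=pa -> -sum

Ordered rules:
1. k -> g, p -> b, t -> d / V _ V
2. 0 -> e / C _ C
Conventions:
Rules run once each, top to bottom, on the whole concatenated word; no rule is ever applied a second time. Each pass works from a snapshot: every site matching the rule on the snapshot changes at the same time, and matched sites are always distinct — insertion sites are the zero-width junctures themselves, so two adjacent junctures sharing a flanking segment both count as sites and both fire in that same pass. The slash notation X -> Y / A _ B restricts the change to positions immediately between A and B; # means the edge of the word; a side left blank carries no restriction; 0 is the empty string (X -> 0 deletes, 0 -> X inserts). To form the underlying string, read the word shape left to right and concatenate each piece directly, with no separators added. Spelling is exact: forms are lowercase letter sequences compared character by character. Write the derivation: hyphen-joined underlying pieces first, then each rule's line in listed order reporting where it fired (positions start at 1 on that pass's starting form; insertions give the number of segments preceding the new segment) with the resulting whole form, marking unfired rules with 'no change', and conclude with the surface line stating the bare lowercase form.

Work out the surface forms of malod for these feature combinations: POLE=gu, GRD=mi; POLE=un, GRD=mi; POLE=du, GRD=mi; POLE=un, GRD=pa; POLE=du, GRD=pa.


cell POLE=gu, GRD=mi:
underlying: malod-me-dvo
1. k -> g, p -> b, t -> d / V _ V: no change
2. 0 -> e / C _ C: inserts after position(s) 5, 8: malodemedevo
surface: malodemedevo

cell POLE=un, GRD=mi:
underlying: malod-me-taz
1. k -> g, p -> b, t -> d / V _ V: fires at position(s) 8: malodmedaz
2. 0 -> e / C _ C: inserts after position(s) 5: malodemedaz
surface: malodemedaz

cell POLE=du, GRD=mi:
underlying: malod-me-bo
1. k -> g, p -> b, t -> d / V _ V: no change
2. 0 -> e / C _ C: inserts after position(s) 5: malodemebo
surface: malodemebo

cell POLE=un, GRD=pa:
underlying: malod-sum-taz
1. k -> g, p -> b, t -> d / V _ V: no change
2. 0 -> e / C _ C: inserts after position(s) 5, 8: malodesumetaz
surface: malodesumetaz

cell POLE=du, GRD=pa:
underlying: malod-sum-bo
1. k -> g, p -> b, t -> d / V _ V: no change
2. 0 -> e / C _ C: inserts after position(s) 5, 8: malodesumebo
surface: malodesumebo


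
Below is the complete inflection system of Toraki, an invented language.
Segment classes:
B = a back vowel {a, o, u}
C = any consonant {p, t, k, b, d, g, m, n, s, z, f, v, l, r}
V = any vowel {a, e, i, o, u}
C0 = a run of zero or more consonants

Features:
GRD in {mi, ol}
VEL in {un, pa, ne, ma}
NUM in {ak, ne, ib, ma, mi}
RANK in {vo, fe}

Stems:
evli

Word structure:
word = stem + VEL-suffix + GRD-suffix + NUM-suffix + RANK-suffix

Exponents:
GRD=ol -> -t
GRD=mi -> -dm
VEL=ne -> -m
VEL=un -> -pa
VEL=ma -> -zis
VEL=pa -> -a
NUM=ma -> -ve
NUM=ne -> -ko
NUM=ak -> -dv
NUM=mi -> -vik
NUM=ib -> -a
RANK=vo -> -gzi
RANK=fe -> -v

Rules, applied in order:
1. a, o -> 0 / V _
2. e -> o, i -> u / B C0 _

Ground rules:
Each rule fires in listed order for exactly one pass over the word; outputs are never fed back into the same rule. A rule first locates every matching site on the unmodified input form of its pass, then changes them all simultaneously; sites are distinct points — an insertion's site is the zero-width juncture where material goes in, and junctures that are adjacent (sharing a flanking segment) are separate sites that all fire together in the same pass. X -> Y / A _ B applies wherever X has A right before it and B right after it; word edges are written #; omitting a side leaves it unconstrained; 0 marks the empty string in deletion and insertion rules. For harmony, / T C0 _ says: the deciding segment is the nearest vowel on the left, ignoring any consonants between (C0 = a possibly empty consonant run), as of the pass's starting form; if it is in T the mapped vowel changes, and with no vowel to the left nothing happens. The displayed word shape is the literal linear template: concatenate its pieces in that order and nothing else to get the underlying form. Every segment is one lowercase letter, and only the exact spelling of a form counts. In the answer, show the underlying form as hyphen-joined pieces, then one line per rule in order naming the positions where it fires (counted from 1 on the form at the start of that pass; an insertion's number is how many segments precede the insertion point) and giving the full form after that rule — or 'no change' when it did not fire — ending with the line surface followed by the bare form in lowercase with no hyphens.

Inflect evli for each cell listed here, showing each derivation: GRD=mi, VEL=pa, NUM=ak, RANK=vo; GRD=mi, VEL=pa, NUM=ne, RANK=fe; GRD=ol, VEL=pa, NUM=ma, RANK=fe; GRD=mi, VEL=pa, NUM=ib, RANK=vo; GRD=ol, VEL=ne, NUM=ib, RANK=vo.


cell GRD=mi, VEL=pa, NUM=ak, RANK=vo:
underlying: evli-a-dm-dv-gzi
1. a, o -> 0 / V _: fires at position(s) 5: evlidmdvgzi
2. e -> o, i -> u / B C0 _: no change
surface: evlidmdvgzi

cell GRD=mi, VEL=pa, NUM=ne, RANK=fe:
underlying: evli-a-dm-ko-v
1. a, o -> 0 / V _: fires at position(s) 5: evlidmkov
2. e -> o, i -> u / B C0 _: no change
surface: evlidmkov

cell GRD=ol, VEL=pa, NUM=ma, RANK=fe:
underlying: evli-a-t-ve-v
1. a, o -> 0 / V _: fires at position(s) 5: evlitvev
2. e -> o, i -> u / B C0 _: no change
surface: evlitvev

cell GRD=mi, VEL=pa, NUM=ib, RANK=vo:
underlying: evli-a-dm-a-gzi
1. a, o -> 0 / V _: fires at position(s) 5: evlidmagzi
2. e -> o, i -> u / B C0 _: fires at position(s) 10: evlidmagzu
surface: evlidmagzu

cell GRD=ol, VEL=ne, NUM=ib, RANK=vo:
underlying: evli-m-t-a-gzi
1. a, o -> 0 / V _: no change
2. e -> o, i -> u / B C0 _: fires at position(s) 10: evlimtagzu
surface: evlimtagzu


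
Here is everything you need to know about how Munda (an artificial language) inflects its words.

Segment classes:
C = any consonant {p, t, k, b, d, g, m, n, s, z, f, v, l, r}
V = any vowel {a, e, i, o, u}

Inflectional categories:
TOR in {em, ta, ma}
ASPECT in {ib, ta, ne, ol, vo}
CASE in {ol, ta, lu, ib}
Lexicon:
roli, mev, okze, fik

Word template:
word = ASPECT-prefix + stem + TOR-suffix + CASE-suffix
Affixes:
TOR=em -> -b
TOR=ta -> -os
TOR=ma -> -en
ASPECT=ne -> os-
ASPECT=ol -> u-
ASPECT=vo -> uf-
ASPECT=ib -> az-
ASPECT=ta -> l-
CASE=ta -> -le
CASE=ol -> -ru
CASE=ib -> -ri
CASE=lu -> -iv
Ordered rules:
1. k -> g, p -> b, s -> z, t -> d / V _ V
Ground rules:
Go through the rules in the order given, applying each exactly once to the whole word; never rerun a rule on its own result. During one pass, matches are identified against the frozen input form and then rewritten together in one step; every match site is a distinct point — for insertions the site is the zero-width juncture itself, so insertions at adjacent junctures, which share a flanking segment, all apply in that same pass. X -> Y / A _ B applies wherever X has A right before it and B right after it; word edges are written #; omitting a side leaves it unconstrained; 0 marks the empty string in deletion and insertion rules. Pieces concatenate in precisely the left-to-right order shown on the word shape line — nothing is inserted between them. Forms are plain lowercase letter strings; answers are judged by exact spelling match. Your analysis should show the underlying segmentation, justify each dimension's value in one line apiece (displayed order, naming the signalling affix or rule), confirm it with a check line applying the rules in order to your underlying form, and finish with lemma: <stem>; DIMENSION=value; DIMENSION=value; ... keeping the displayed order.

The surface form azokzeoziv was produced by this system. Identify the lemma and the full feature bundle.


underlying: az-okze-os-iv
TOR=ta - signalled by the affix -os
ASPECT=ib - signalled by the affix az-
CASE=lu - signalled by the affix -iv
check: azokzeosiv -> azokzeoziv
lemma: okze; TOR=ta; ASPECT=ib; CASE=lu


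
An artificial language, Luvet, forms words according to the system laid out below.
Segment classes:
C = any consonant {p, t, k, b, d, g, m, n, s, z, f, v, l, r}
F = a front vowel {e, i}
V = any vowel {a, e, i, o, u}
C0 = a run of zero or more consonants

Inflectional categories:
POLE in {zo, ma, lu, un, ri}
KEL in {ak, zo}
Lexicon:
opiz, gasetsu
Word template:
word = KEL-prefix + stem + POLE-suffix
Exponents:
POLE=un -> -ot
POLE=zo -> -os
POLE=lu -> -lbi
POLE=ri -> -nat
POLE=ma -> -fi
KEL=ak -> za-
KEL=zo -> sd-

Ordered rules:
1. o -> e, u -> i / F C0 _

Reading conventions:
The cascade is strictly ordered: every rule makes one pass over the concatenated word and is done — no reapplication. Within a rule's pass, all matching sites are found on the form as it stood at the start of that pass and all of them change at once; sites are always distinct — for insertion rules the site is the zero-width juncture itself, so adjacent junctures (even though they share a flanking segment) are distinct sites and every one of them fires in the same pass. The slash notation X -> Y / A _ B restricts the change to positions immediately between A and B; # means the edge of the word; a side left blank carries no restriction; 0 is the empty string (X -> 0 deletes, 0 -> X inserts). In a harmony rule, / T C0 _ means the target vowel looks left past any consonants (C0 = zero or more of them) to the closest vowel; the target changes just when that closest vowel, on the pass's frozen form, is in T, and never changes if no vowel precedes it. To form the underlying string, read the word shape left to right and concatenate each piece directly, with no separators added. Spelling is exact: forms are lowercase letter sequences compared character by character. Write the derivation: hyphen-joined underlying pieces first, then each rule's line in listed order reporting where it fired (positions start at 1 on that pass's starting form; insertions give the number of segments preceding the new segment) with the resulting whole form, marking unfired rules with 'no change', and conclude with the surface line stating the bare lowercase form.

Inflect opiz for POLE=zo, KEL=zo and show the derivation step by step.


underlying: sd-opiz-os
1. o -> e, u -> i / F C0 _: fires at position(s) 7: sdopizes
surface: sdopizes


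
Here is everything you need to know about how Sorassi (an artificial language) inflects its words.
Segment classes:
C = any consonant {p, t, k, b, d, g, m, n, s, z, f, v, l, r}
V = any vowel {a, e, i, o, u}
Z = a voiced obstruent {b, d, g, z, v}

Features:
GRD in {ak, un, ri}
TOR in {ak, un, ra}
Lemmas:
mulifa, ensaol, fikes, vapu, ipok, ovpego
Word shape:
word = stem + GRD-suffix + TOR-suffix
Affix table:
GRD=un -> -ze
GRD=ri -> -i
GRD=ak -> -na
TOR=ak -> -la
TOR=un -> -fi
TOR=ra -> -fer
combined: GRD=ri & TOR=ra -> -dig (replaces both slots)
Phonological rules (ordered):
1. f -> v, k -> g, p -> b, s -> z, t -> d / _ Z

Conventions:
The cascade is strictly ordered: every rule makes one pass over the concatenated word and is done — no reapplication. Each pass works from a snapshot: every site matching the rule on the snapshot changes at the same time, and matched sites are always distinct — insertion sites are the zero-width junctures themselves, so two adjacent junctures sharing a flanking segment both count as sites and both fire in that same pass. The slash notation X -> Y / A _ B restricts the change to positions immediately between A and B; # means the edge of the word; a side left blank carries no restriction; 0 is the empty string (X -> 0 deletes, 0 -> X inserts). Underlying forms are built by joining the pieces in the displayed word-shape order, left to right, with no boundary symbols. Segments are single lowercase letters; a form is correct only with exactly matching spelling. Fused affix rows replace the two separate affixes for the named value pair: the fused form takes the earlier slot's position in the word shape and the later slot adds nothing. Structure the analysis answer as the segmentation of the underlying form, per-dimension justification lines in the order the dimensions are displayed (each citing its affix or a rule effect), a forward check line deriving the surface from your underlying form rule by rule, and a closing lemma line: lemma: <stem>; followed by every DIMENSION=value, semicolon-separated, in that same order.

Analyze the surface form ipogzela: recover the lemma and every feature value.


underlying: ipok-ze-la
GRD=un - signalled by the affix -ze
TOR=ak - signalled by the affix -la
check: ipokzela -> ipogzela
lemma: ipok; GRD=un; TOR=ak


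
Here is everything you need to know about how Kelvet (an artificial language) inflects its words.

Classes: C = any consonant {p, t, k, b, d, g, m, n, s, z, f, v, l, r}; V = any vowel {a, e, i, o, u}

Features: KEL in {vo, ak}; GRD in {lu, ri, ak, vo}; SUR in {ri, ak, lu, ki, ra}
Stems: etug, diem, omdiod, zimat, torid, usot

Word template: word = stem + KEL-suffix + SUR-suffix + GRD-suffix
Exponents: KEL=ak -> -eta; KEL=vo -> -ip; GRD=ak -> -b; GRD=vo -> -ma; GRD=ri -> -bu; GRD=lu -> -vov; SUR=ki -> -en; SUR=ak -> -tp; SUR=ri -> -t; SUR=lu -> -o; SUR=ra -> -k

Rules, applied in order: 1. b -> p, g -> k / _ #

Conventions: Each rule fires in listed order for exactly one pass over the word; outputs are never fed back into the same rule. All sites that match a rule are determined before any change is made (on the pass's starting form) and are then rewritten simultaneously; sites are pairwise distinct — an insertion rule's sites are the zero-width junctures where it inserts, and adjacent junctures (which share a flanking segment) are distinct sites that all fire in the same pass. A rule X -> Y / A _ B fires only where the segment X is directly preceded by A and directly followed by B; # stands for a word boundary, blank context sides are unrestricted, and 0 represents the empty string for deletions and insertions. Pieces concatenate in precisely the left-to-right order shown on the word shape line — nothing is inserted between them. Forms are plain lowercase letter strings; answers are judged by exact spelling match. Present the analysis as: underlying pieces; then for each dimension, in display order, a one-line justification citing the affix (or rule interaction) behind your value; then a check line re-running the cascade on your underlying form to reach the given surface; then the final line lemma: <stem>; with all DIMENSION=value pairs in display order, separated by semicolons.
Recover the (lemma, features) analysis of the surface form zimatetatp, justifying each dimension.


underlying: zimat-eta-t-b
KEL=ak - signalled by the affix -eta
GRD=ak - signalled by the affix -b
SUR=ri - signalled by the affix -t
check: zimatetatb -> zimatetatp
lemma: zimat; KEL=ak; GRD=ak; SUR=ri
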